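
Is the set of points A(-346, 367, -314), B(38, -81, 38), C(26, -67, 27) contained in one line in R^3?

AB = (384, -448, 352), AC = (372, -434, 341).
AB × AC = (0, 0, 0).
The cross product vanishes, so the three points are collinear.

Yes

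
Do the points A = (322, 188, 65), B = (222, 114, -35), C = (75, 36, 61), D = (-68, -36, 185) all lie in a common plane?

Yes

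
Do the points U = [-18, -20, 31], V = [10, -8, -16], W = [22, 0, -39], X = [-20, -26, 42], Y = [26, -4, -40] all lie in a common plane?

No

The plane through U, V, W has normal n = UV × UW = (100, 80, 80) and equation n·P = -920.
Checking the remaining points: n·X = -720, n·Y = -920.
Since n·X = -720 ≠ -920, X is off the plane and the points are not all coplanar.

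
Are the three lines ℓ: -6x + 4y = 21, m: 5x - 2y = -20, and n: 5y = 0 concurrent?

Intersecting ℓ and m: solving the 2×2 system gives (x, y) = (-19/4, -15/8).
Substitute into n: (0)(-19/4) + (5)(-15/8) = -75/8.
But n requires 0 ≠ -75/8, so the three lines have no common point.

No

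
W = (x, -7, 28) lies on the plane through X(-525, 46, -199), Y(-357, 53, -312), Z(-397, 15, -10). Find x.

-37

Coplanarity requires XY · (XZ × XW) = 0.
XY = (168, 7, -113), XZ = (128, -31, 189); the triple product is linear in x with coefficient -2180 and constant term -80660.
Setting it to zero: x = -37.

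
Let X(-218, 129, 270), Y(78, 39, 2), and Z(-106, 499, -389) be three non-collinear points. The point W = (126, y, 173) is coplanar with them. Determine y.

-131

Coplanarity requires XY · (XZ × XW) = 0.
XY = (296, -90, -268), XZ = (112, 370, -659); the triple product is linear in y with coefficient 165048 and constant term 21621288.
Setting it to zero: y = -131.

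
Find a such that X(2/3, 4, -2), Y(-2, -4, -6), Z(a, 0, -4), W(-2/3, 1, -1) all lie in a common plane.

-2/3

Normal to plane XYW: n = (-20, 8, -8/3); plane equation n·P = 24.
Requiring n·Z = 24: (-20)a + (32/3) = 24.
So a = -2/3.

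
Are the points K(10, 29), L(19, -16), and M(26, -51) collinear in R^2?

Yes

KL = (9, -45), KM = (16, -80).
det[KL; KM] = (9)(-80) − (-45)(16) = 0.
The determinant is zero, so the points are collinear.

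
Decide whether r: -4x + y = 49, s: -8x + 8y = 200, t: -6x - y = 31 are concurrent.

Intersecting r and s: solving the 2×2 system gives (x, y) = (-8, 17).
Substitute into t: (-6)(-8) + (-1)(17) = 31.
This equals 31, so (-8, 17) lies on all three lines and they are concurrent.

Yes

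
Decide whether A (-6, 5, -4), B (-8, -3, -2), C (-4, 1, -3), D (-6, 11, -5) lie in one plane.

With A as base: AB = (-2, -8, 2), AC = (2, -4, 1), AD = (0, 6, -1).
AC × AD = (-2, 2, 12).
AB · (AC × AD) = 12.
Since 12 ≠ 0, the four points are not coplanar.

No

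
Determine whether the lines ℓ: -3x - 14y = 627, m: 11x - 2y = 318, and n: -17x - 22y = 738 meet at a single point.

No

Intersecting ℓ and m: solving the 2×2 system gives (x, y) = (1599/80, -7851/160).
Substitute into n: (-17)(1599/80) + (-22)(-7851/160) = 29589/40.
But n requires 738 ≠ 29589/40, so the three lines have no common point.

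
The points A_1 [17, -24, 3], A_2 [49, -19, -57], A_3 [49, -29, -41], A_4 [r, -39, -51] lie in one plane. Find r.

65

Normal to plane A_1A_2A_3: n = (-520, -512, -320); plane equation n·P = 2488.
Requiring n·A_4 = 2488: (-520)r + (36288) = 2488.
So r = 65.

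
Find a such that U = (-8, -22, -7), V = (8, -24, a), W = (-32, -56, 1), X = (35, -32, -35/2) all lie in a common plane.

-11

Normal to plane UWX: n = (437, 92, 1702); plane equation n·P = -17434.
Requiring n·V = -17434: (1702)a + (1288) = -17434.
So a = -11.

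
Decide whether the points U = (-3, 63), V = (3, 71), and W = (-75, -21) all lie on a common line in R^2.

UV = (6, 8), UW = (-72, -84).
det[UV; UW] = (6)(-84) − (8)(-72) = 72.
The determinant is nonzero, so they are not collinear.

No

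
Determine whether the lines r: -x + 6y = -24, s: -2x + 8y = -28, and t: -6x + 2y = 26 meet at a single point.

Intersecting r and s: solving the 2×2 system gives (x, y) = (-6, -5).
Substitute into t: (-6)(-6) + (2)(-5) = 26.
This equals 26, so (-6, -5) lies on all three lines and they are concurrent.

Yes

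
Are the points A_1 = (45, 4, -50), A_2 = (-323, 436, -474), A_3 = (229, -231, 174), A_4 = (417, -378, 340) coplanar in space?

No

A normal to the plane through A_1, A_2, A_3 is n = A_1A_2 × A_1A_3 = (-2872, 4416, 6992).
The plane has equation n·P = -461176. For A_4: n·A_4 = -489592.
-489592 ≠ -461176, so A_4 is off the plane.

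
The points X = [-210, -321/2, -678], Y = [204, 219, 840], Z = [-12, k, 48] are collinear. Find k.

21

Collinearity requires XY × XZ = 0; each component is linear in k.
The x-component gives (-1518)k + (31878) = 0, so k = 21.
The remaining components then also vanish.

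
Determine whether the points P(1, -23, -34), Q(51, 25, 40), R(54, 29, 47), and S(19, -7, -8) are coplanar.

With P as base: PQ = (50, 48, 74), PR = (53, 52, 81), PS = (18, 16, 26).
PR × PS = (56, 80, -88).
PQ · (PR × PS) = 128.
Since 128 ≠ 0, the four points are not coplanar.

No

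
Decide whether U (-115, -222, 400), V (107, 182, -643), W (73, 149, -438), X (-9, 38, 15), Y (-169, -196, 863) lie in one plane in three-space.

The plane through U, V, W has normal n = UV × UW = (48401, -10048, 6410) and equation n·P = -771459.
Checking the remaining points: n·X = -721283, n·Y = -678531.
Since n·X = -721283 ≠ -771459, X is off the plane and the points are not all coplanar.

No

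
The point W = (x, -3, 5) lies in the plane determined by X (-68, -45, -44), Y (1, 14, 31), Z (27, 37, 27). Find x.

A normal to the plane is n = XY × XZ = (-1961, 2226, 53).
W lies in the plane iff n · XW = 0.
This gives (-1961)x + (-37259) = 0, so x = -19.

-19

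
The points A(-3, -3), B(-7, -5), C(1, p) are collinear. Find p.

-1

The three points are collinear iff det[AB; AC] = 0.
This determinant is linear in p: (-4)p + (-4) = 0, so p = -1.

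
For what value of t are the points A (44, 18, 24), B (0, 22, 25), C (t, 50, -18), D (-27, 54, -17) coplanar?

Normal to plane ABD: n = (-200, -1875, -1300); plane equation n·P = -73750.
Requiring n·C = -73750: (-200)t + (-70350) = -73750.
So t = 17.

17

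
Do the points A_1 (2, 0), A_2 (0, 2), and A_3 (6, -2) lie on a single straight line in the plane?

No

A_1A_2 = (-2, 2), A_1A_3 = (4, -2).
Twice the signed area of △A_1A_2A_3 is (-2)(-2) − (2)(4) = -4.
The area is nonzero, so the three points are not collinear.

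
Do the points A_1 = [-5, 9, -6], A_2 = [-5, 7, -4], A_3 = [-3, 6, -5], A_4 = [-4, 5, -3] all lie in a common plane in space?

Yes

With A_1 as base: A_1A_2 = (0, -2, 2), A_1A_3 = (2, -3, 1), A_1A_4 = (1, -4, 3).
A_1A_3 × A_1A_4 = (-5, -5, -5).
A_1A_2 · (A_1A_3 × A_1A_4) = 0.
The scalar triple product vanishes, so the four points are coplanar.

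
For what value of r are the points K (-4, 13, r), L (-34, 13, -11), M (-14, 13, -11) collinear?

-11

Collinearity requires KL × KM = 0; each component is linear in r.
The y-component gives (-20)r + (-220) = 0, so r = -11.
The remaining components then also vanish.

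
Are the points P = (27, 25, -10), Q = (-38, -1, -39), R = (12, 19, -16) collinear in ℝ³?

PQ = (-65, -26, -29), PR = (-15, -6, -6).
Comparing components 2 and 3: (-26)(-6) − (-29)(-6) = -18 ≠ 0, so PQ and PR are not parallel and the points are not collinear.

No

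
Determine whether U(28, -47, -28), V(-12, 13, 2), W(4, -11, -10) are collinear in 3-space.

UV = (-40, 60, 30), UW = (-24, 36, 18).
UV × UW = (0, 0, 0).
The cross product vanishes, so the three points are collinear.

Yes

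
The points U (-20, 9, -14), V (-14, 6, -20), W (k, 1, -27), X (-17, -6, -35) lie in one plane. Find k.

Normal to plane UVX: n = (-27, 108, -81); plane equation n·P = 2646.
Requiring n·W = 2646: (-27)k + (2295) = 2646.
So k = -13.

-13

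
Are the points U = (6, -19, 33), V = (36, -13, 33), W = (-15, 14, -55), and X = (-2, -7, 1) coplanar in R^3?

No

The four points are coplanar iff the 3×3 determinant with rows UV, UW, UX is zero.
Rows: (30, 6, 0), (-21, 33, -88), (-8, 12, -32).
Expanding along the first row: (30)(0) − (6)(-32) + (0)(12) = 192.
Nonzero ⇒ not coplanar.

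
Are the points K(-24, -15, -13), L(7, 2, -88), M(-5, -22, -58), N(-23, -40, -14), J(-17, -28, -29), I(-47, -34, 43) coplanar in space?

The plane through K, L, M has normal n = KL × KM = (-1290, -30, -540) and equation n·P = 38430.
Checking the remaining points: n·N = 38430, n·J = 38430, n·I = 38430.
All equal 38430, so all 6 points lie in one plane.

Yes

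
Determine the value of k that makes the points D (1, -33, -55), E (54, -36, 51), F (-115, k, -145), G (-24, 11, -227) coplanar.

-76

Coplanarity ⇔ det[DE; DF; DG] = 0.
Expanding, this is linear in k: (-6466)k + (-491416) = 0.
So k = -76.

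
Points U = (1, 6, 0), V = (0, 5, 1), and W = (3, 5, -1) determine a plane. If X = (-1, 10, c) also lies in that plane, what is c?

Coplanarity requires UV · (UW × UX) = 0.
UV = (-1, -1, 1), UW = (2, -1, -1); the triple product is linear in c with coefficient 3 and constant term 0.
Setting it to zero: c = 0.

0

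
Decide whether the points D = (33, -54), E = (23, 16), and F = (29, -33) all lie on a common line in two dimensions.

DE = (-10, 70), DF = (-4, 21).
det[DE; DF] = (-10)(21) − (70)(-4) = 70.
The determinant is nonzero, so they are not collinear.

No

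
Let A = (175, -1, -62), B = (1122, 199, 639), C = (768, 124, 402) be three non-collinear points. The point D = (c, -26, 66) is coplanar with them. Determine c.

66

Coplanarity requires AB · (AC × AD) = 0.
AB = (947, 200, 701), AC = (593, 125, 464); the triple product is linear in c with coefficient 5175 and constant term -341550.
Setting it to zero: c = 66.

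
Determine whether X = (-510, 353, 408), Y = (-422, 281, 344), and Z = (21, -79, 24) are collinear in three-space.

XY = (88, -72, -64), XZ = (531, -432, -384).
Comparing components 3 and 1: (-64)(531) − (88)(-384) = -192 ≠ 0, so XY and XZ are not parallel and the points are not collinear.

No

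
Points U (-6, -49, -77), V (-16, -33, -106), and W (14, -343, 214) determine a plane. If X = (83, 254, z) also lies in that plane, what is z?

-215

The plane through U, V, W has equation −3870x + 2330y + 2620z = -292690.
Substituting X: (2620)z + (270610) = -292690, so z = -215.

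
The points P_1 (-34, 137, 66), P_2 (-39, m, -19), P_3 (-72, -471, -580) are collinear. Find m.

Collinearity requires P_1P_2 × P_1P_3 = 0; each component is linear in m.
The x-component gives (-646)m + (36822) = 0, so m = 57.
The remaining components then also vanish.

57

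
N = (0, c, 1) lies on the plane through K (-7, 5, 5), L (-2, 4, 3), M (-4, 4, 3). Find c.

Coplanarity requires KL · (KM × KN) = 0.
KL = (5, -1, -2), KM = (3, -1, -2); the triple product is linear in c with coefficient 4 and constant term -12.
Setting it to zero: c = 3.

3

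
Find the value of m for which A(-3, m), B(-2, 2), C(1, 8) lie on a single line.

0

The three points are collinear iff det[AB; AC] = 0.
This determinant is linear in m: (3)m + (0) = 0, so m = 0.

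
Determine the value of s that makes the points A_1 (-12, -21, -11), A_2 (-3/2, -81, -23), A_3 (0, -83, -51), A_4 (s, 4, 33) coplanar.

The points are coplanar iff A_1A_2 · (A_1A_3 × A_1A_4) = 0.
Expanding, this is linear in s: (1656)s + (29808) = 0.
So s = -18.

-18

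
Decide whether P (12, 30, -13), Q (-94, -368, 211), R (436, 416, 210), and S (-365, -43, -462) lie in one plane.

Yes

With P as base: PQ = (-106, -398, 224), PR = (424, 386, 223), PS = (-377, -73, -449).
PR × PS = (-157035, 106305, 114570).
PQ · (PR × PS) = 0.
The scalar triple product vanishes, so the four points are coplanar.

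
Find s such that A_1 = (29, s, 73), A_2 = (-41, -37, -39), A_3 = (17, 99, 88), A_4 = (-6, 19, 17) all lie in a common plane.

75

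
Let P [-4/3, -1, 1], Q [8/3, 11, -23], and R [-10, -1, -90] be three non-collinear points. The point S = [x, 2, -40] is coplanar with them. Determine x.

The plane through P, Q, R has equation −1092x + 572y + 104z = 988.
Substituting S: (-1092)x + (-3016) = 988, so x = -11/3.

-11/3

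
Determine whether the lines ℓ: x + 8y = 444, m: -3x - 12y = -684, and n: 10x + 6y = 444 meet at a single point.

Yes

Intersecting ℓ and m: solving the 2×2 system gives (x, y) = (12, 54).
Substitute into n: (10)(12) + (6)(54) = 444.
This equals 444, so (12, 54) lies on all three lines and they are concurrent.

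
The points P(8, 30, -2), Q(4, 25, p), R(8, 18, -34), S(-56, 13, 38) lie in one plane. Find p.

Normal to plane PRS: n = (-1024, 2048, -768); plane equation n·X = 54784.
Requiring n·Q = 54784: (-768)p + (47104) = 54784.
So p = -10.

-10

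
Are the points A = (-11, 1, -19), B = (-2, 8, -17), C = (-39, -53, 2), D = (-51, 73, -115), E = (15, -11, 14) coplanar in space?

Yes

The plane through A, B, C has normal n = AB × AC = (255, -245, -290) and equation n·P = 2460.
Checking the remaining points: n·D = 2460, n·E = 2460.
All equal 2460, so all 5 points lie in one plane.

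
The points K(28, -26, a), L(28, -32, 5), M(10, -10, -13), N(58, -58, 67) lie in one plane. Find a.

The points are coplanar iff KL · (KM × KN) = 0.
Expanding, this is linear in a: (192)a + (-4416) = 0.
So a = 23.

23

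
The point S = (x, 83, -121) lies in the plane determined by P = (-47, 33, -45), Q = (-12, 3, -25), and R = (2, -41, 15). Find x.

A normal to the plane is n = PQ × PR = (-320, -1120, -1120).
S lies in the plane iff n · PS = 0.
This gives (-320)x + (14080) = 0, so x = 44.

44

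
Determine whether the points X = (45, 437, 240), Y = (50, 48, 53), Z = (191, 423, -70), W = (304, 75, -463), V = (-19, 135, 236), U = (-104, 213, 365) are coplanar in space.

The plane through X, Y, Z has normal n = XY × XZ = (117972, -25752, 56724) and equation n·P = 7668876.
Checking the remaining points: n·W = 7668876, n·V = 7668876, n·U = 2949996.
Since n·U = 2949996 ≠ 7668876, U is off the plane and the points are not all coplanar.

No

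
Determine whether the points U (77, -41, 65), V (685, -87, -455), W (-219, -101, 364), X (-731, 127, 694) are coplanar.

The four points are coplanar iff the 3×3 determinant with rows UV, UW, UX is zero.
Rows: (608, -46, -520), (-296, -60, 299), (-808, 168, 629).
Expanding along the first row: (608)(-87972) − (-46)(55408) + (-520)(-98208) = 129952.
Nonzero ⇒ not coplanar.

No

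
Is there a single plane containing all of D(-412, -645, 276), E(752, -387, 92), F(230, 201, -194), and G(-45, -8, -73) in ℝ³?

Yes

The four points are coplanar iff the 3×3 determinant with rows DE, DF, DG is zero.
Rows: (1164, 258, -184), (642, 846, -470), (367, 637, -349).
Expanding along the first row: (1164)(4136) − (258)(-51568) + (-184)(98472) = 0.
Zero determinant ⇒ coplanar.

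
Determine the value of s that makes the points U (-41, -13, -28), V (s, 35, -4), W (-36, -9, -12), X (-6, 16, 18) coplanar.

16

Normal to plane UWX: n = (-280, 330, 5); plane equation n·P = 7050.
Requiring n·V = 7050: (-280)s + (11530) = 7050.
So s = 16.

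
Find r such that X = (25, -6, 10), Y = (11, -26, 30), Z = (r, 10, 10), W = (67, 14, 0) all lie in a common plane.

81

Normal to plane XYW: n = (-200, 700, 560); plane equation n·P = -3600.
Requiring n·Z = -3600: (-200)r + (12600) = -3600.
So r = 81.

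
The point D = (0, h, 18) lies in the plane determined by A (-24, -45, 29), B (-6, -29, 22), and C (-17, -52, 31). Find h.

Coplanarity requires AB · (AC × AD) = 0.
AB = (18, 16, -7), AC = (7, -7, 2); the triple product is linear in h with coefficient -85 and constant term -1615.
Setting it to zero: h = -19.

-19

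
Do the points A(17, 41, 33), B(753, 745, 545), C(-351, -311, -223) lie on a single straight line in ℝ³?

AB = (736, 704, 512), AC = (-368, -352, -256).
AB × AC = (0, 0, 0).
The cross product vanishes, so the three points are collinear.

Yes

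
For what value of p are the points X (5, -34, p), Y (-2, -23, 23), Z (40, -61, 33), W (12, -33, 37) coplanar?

Coplanarity ⇔ det[XY; XZ; XW] = 0.
Expanding, this is linear in p: (-112)p + (672) = 0.
So p = 6.

6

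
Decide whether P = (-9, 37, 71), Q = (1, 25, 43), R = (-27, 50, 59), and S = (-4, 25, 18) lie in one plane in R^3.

No

With P as base: PQ = (10, -12, -28), PR = (-18, 13, -12), PS = (5, -12, -53).
PR × PS = (-833, -1014, 151).
PQ · (PR × PS) = -390.
Since -390 ≠ 0, the four points are not coplanar.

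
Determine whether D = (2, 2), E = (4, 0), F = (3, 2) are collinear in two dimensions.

DE = (2, -2), DF = (1, 0).
Twice the signed area of △DEF is (2)(0) − (-2)(1) = 2.
The area is nonzero, so the three points are not collinear.

No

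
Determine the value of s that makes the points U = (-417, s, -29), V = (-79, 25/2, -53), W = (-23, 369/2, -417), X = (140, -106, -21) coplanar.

The points are coplanar iff UV · (UW × UX) = 0.
Expanding, this is linear in s: (81508)s + (-12674494) = 0.
So s = 311/2.

311/2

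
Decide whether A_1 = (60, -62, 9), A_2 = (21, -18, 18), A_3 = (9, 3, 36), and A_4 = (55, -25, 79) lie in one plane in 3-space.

No

The four points are coplanar iff the 3×3 determinant with rows A_1A_2, A_1A_3, A_1A_4 is zero.
Rows: (-39, 44, 9), (-51, 65, 27), (-5, 37, 70).
Expanding along the first row: (-39)(3551) − (44)(-3435) + (9)(-1562) = -1407.
Nonzero ⇒ not coplanar.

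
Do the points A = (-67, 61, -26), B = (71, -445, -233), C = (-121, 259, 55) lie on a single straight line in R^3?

Yes

AB = (138, -506, -207), AC = (-54, 198, 81).
Each component of AC is -9/23 times the corresponding component of AB, so AC = -9/23·AB and the points are collinear.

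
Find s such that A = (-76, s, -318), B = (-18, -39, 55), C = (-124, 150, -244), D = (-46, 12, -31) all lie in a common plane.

The points are coplanar iff AB · (AC × AD) = 0.
Expanding, this is linear in s: (744)s + (-71796) = 0.
So s = 193/2.

193/2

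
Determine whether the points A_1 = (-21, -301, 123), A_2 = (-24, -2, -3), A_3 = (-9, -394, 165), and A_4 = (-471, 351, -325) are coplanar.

A normal to the plane through A_1, A_2, A_3 is n = A_1A_2 × A_1A_3 = (840, -1386, -3309).
The plane has equation n·P = -7461. For A_4: n·A_4 = 193299.
193299 ≠ -7461, so A_4 is off the plane.

No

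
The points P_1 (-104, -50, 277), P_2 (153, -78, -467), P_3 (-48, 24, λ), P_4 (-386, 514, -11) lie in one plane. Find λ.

-51

Coplanarity ⇔ det[P_1P_2; P_1P_3; P_1P_4] = 0.
Expanding, this is linear in λ: (-137052)λ + (-6989652) = 0.
So λ = -51.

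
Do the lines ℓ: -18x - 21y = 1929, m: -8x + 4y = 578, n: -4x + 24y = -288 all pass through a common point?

No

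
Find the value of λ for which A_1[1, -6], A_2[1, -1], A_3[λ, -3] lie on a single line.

1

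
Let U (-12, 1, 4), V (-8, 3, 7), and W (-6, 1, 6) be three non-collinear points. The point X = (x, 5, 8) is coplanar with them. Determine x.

-10

A normal to the plane is n = UV × UW = (4, 10, -12).
X lies in the plane iff n · UX = 0.
This gives (4)x + (40) = 0, so x = -10.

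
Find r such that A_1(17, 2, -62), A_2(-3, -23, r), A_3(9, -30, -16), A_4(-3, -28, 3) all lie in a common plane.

-2

Normal to plane A_1A_3A_4: n = (-700, -400, -400); plane equation n·P = 12100.
Requiring n·A_2 = 12100: (-400)r + (11300) = 12100.
So r = -2.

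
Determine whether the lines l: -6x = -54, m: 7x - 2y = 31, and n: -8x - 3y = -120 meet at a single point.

Yes

Lines aᵢx + bᵢy = cᵢ with pairwise distinct directions are concurrent exactly when det[aᵢ bᵢ cᵢ] = 0.
Here the determinant is 0.
It vanishes, so the lines are concurrent at (9, 16).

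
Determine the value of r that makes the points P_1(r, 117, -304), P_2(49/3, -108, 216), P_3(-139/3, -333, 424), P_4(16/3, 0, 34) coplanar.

The points are coplanar iff P_1P_2 · (P_1P_3 × P_1P_4) = 0.
Expanding, this is linear in r: (-18486)r + (-1423422) = 0.
So r = -77.

-77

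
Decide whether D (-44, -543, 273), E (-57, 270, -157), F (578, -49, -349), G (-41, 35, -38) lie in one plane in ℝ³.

The four points are coplanar iff the 3×3 determinant with rows DE, DF, DG is zero.
Rows: (-13, 813, -430), (622, 494, -622), (3, 578, -311).
Expanding along the first row: (-13)(205882) − (813)(-191576) + (-430)(358034) = -879798.
Nonzero ⇒ not coplanar.

No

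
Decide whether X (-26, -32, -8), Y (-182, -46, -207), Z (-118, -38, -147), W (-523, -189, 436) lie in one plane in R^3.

The four points are coplanar iff the 3×3 determinant with rows XY, XZ, XW is zero.
Rows: (-156, -14, -199), (-92, -6, -139), (-497, -157, 444).
Expanding along the first row: (-156)(-24487) − (-14)(-109931) + (-199)(11462) = 0.
Zero determinant ⇒ coplanar.

Yes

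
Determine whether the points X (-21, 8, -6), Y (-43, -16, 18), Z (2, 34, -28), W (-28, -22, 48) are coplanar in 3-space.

No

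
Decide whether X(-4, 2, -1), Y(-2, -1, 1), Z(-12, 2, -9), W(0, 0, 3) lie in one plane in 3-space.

A normal to the plane through X, Y, Z is n = XY × XZ = (24, 0, -24).
The plane has equation n·P = -72. For W: n·W = -72.
Equal, so W lies in the plane and all four are coplanar.

Yes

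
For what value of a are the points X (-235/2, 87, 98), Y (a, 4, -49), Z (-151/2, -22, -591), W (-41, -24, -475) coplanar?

27/2

The points are coplanar iff XY · (XZ × XW) = 0.
Expanding, this is linear in a: (-14022)a + (189297) = 0.
So a = 27/2.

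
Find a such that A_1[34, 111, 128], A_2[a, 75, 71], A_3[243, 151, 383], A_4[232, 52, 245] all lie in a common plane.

23

The points are coplanar iff A_1A_2 · (A_1A_3 × A_1A_4) = 0.
Expanding, this is linear in a: (19725)a + (-453675) = 0.
So a = 23.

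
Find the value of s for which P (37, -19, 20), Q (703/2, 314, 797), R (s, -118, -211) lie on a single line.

-113/2

Collinearity requires PQ × PR = 0; each component is linear in s.
The y-component gives (777)s + (87801/2) = 0, so s = -113/2.
The remaining components then also vanish.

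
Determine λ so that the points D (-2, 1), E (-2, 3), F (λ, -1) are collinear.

-2

Collinearity: (F − D) must be parallel to (E − D) = (0, 2).
Cross-multiplying the components: (λ − (-2))·(2) = (-2)·(0).
Solving gives λ = -2.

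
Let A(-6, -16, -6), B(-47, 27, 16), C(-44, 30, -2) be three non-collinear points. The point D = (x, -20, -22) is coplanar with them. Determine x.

A normal to the plane is n = AB × AC = (-840, -672, -252).
D lies in the plane iff n · AD = 0.
This gives (-840)x + (1680) = 0, so x = 2.

2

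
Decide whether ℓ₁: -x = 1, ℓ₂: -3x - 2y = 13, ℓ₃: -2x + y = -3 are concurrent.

Lines aᵢx + bᵢy = cᵢ with pairwise distinct directions are concurrent exactly when det[aᵢ bᵢ cᵢ] = 0.
Here the determinant is 0.
It vanishes, so the lines are concurrent at (-1, -5).

Yes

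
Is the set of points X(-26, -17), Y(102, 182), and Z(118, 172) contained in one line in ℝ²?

XY = (128, 199), XZ = (144, 189).
If collinear, XZ would be a scalar multiple of XY. But (128)·(189) ≠ (199)·(144) (difference -4464), so they are not parallel; the points are not collinear.

No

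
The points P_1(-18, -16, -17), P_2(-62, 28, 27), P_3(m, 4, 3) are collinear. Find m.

Collinearity requires P_1P_2 × P_1P_3 = 0; each component is linear in m.
The y-component gives (44)m + (1672) = 0, so m = -38.
The remaining components then also vanish.

-38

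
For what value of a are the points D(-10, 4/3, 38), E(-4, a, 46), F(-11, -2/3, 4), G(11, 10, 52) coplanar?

4

Normal to plane DFG: n = (800/3, -700, 100/3); plane equation n·P = -7000/3.
Requiring n·E = -7000/3: (-700)a + (1400/3) = -7000/3.
So a = 4.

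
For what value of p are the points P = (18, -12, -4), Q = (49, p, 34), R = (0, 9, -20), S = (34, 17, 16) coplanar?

38

Normal to plane PRS: n = (884, 104, -858); plane equation n·X = 18096.
Requiring n·Q = 18096: (104)p + (14144) = 18096.
So p = 38.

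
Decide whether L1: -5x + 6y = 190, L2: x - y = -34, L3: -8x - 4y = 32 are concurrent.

Lines aᵢx + bᵢy = cᵢ with pairwise distinct directions are concurrent exactly when det[aᵢ bᵢ cᵢ] = 0.
Here the determinant is 0.
It vanishes, so the lines are concurrent at (-14, 20).

Yes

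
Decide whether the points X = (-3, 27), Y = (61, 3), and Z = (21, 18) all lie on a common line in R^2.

XY = (64, -24), XZ = (24, -9).
Twice the signed area of △XYZ is (64)(-9) − (-24)(24) = 0.
The triangle is degenerate (zero area), so the points are collinear.

Yes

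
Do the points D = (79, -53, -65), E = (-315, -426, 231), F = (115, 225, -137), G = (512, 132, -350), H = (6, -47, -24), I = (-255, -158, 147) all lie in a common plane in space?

The plane through D, E, F has normal n = DE × DF = (-55432, -17712, -96104) and equation n·P = 2806368.
Checking the remaining points: n·G = 2917232, n·H = 2806368, n·I = 2806368.
Since n·G = 2917232 ≠ 2806368, G is off the plane and the points are not all coplanar.

No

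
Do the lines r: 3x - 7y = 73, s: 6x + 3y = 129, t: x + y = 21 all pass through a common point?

Yes

Intersecting r and s: solving the 2×2 system gives (x, y) = (22, -1).
Substitute into t: (1)(22) + (1)(-1) = 21.
This equals 21, so (22, -1) lies on all three lines and they are concurrent.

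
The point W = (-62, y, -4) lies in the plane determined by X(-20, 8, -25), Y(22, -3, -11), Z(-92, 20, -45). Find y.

-41

Coplanarity requires XY · (XZ × XW) = 0.
XY = (42, -11, 14), XZ = (-72, 12, -20); the triple product is linear in y with coefficient -168 and constant term -6888.
Setting it to zero: y = -41.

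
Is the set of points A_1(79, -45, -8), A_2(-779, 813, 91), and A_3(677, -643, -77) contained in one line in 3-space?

A_1A_2 = (-858, 858, 99), A_1A_3 = (598, -598, -69).
A_1A_2 × A_1A_3 = (0, 0, 0).
The cross product vanishes, so the three points are collinear.

Yes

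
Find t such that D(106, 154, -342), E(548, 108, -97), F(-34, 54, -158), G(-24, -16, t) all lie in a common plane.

5

Normal to plane DEF: n = (16036, -115628, -50640); plane equation n·P = 1211984.
Requiring n·G = 1211984: (-50640)t + (1465184) = 1211984.
So t = 5.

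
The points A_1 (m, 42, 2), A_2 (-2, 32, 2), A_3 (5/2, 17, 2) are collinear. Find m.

-5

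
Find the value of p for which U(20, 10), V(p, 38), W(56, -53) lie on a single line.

Collinearity: (V − U) must be parallel to (W − U) = (36, -63).
Cross-multiplying the components: (p − 20)·(-63) = (28)·(36).
Solving gives p = 4.

4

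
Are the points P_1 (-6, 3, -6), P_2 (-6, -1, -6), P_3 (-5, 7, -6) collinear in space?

No

P_1P_2 = (0, -4, 0), P_1P_3 = (1, 4, 0).
P_1P_2 × P_1P_3 = (0, 0, 4).
The cross product is nonzero, so the points do not lie on one line.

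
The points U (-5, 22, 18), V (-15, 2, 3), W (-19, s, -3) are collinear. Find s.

-6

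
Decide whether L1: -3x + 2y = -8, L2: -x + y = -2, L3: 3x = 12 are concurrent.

Yes

Intersecting L1 and L2: solving the 2×2 system gives (x, y) = (4, 2).
Substitute into L3: (3)(4) + (0)(2) = 12.
This equals 12, so (4, 2) lies on all three lines and they are concurrent.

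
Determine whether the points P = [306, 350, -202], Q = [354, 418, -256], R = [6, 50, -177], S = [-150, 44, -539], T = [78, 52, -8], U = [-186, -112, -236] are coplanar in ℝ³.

Yes

The plane through P, Q, R has normal n = PQ × PR = (-14500, 15000, 6000) and equation n·X = -399000.
Checking the remaining points: n·S = -399000, n·T = -399000, n·U = -399000.
All equal -399000, so all 6 points lie in one plane.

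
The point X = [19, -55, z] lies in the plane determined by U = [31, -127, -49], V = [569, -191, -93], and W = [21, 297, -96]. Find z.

-56

Coplanarity requires UV · (UW × UX) = 0.
UV = (538, -64, -44), UW = (-10, 424, -47); the triple product is linear in z with coefficient 227472 and constant term 12738432.
Setting it to zero: z = -56.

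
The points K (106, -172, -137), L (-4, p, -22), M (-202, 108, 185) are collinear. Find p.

-72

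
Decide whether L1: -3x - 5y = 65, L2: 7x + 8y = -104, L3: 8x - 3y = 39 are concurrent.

Lines aᵢx + bᵢy = cᵢ with pairwise distinct directions are concurrent exactly when det[aᵢ bᵢ cᵢ] = 0.
Here the determinant is 0.
It vanishes, so the lines are concurrent at (0, -13).

Yes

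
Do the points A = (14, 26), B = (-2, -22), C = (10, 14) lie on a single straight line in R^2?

AB = (-16, -48), AC = (-4, -12).
det[AB; AC] = (-16)(-12) − (-48)(-4) = 0.
The determinant is zero, so the points are collinear.

Yes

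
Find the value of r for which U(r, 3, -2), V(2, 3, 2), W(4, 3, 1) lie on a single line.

Direction VW = (2, 0, -1). From the z-coordinate of U, the parameter along the line is τ = (-2 − 2)/(-1) = 4.
Then r = 2 + 4·(2) = 10.

10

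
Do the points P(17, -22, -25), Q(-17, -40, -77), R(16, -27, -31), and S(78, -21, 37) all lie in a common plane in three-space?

Yes

With P as base: PQ = (-34, -18, -52), PR = (-1, -5, -6), PS = (61, 1, 62).
PR × PS = (-304, -304, 304).
PQ · (PR × PS) = 0.
The scalar triple product vanishes, so the four points are coplanar.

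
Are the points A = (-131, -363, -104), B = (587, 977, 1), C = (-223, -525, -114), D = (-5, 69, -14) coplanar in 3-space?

No

With A as base: AB = (718, 1340, 105), AC = (-92, -162, -10), AD = (126, 432, 90).
AC × AD = (-10260, 7020, -19332).
AB · (AC × AD) = 10260.
Since 10260 ≠ 0, the four points are not coplanar.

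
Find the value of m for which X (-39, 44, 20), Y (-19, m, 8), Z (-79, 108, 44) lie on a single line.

12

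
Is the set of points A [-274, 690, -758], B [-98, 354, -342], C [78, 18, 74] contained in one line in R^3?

AB = (176, -336, 416), AC = (352, -672, 832).
AB × AC = (0, 0, 0).
The cross product vanishes, so the three points are collinear.

Yes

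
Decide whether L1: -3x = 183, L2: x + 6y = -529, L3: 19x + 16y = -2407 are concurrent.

Intersecting L1 and L2: solving the 2×2 system gives (x, y) = (-61, -78).
Substitute into L3: (19)(-61) + (16)(-78) = -2407.
This equals -2407, so (-61, -78) lies on all three lines and they are concurrent.

Yes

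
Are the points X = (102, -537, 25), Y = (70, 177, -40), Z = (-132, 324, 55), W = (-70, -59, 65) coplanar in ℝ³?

Yes

With X as base: XY = (-32, 714, -65), XZ = (-234, 861, 30), XW = (-172, 478, 40).
XZ × XW = (20100, 4200, 36240).
XY · (XZ × XW) = 0.
The scalar triple product vanishes, so the four points are coplanar.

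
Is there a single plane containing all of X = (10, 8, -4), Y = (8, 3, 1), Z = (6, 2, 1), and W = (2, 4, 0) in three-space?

A normal to the plane through X, Y, Z is n = XY × XZ = (5, -10, -8).
The plane has equation n·P = 2. For W: n·W = -30.
-30 ≠ 2, so W is off the plane.

No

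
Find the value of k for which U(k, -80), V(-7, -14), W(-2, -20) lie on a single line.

48

The three points are collinear iff det[UV; UW] = 0.
This determinant is linear in k: (6)k + (-288) = 0, so k = 48.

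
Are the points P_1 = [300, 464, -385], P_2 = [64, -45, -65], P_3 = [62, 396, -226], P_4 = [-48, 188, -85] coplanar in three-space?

No

With P_1 as base: P_1P_2 = (-236, -509, 320), P_1P_3 = (-238, -68, 159), P_1P_4 = (-348, -276, 300).
P_1P_3 × P_1P_4 = (23484, 16068, 42024).
P_1P_2 · (P_1P_3 × P_1P_4) = -273156.
Since -273156 ≠ 0, the four points are not coplanar.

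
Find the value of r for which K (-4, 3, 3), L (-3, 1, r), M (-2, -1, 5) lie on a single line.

4

Collinearity requires KL × KM = 0; each component is linear in r.
The x-component gives (4)r + (-16) = 0, so r = 4.
The remaining components then also vanish.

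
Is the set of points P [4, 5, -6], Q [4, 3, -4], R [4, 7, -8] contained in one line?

PQ = (0, -2, 2), PR = (0, 2, -2).
PQ × PR = (0, 0, 0).
The cross product vanishes, so the three points are collinear.

Yes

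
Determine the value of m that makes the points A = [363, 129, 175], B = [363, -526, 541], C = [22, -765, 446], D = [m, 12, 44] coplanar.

Normal to plane ABC: n = (149699, -124806, -223355); plane equation n·P = -846362.
Requiring n·D = -846362: (149699)m + (-11325292) = -846362.
So m = 70.

70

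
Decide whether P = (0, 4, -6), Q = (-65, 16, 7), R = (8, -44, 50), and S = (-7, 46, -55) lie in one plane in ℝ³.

Yes

With P as base: PQ = (-65, 12, 13), PR = (8, -48, 56), PS = (-7, 42, -49).
PR × PS = (0, 0, 0).
PQ · (PR × PS) = 0.
The scalar triple product vanishes, so the four points are coplanar.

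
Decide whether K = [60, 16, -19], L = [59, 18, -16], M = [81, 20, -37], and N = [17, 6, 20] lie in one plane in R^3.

No

The four points are coplanar iff the 3×3 determinant with rows KL, KM, KN is zero.
Rows: (-1, 2, 3), (21, 4, -18), (-43, -10, 39).
Expanding along the first row: (-1)(-24) − (2)(45) + (3)(-38) = -180.
Nonzero ⇒ not coplanar.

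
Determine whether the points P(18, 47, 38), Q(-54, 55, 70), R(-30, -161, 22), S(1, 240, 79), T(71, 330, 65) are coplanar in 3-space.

The plane through P, Q, R has normal n = PQ × PR = (6528, -2688, 15360) and equation n·X = 574848.
Checking the remaining points: n·S = 574848, n·T = 574848.
All equal 574848, so all 5 points lie in one plane.

Yes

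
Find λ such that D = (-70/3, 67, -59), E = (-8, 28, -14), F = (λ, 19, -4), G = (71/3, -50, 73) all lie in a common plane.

Coplanarity ⇔ det[DE; DF; DG] = 0.
Expanding, this is linear in λ: (-117)λ + (-507) = 0.
So λ = -13/3.

-13/3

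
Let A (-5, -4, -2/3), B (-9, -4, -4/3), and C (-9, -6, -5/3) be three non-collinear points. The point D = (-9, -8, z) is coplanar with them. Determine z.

The plane through A, B, C has equation −(4/3)x − (4/3)y + 8z = 20/3.
Substituting D: (8)z + (68/3) = 20/3, so z = -2.

-2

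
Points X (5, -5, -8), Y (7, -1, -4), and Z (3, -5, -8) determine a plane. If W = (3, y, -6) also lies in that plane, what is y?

The plane through X, Y, Z has equation −8y + 8z = -24.
Substituting W: (-8)y + (-48) = -24, so y = -3.

-3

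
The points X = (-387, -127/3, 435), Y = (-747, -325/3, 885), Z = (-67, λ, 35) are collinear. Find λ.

49/3

Direction XY = (-360, -66, 450). From the x-coordinate of Z, the parameter along the line is τ = (-67 − (-387))/(-360) = -8/9.
Then λ = (-127/3) + (-8/9)·(-66) = 49/3.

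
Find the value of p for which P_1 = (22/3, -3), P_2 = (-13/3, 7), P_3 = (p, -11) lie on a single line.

Collinearity: (P_3 − P_1) must be parallel to (P_2 − P_1) = (-35/3, 10).
Cross-multiplying the components: (p − 22/3)·(10) = (-8)·(-35/3).
Solving gives p = 50/3.

50/3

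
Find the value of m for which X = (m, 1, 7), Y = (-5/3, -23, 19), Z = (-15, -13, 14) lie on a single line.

Collinearity requires XY × XZ = 0; each component is linear in m.
The y-component gives (-5)m + (-505/3) = 0, so m = -101/3.
The remaining components then also vanish.

-101/3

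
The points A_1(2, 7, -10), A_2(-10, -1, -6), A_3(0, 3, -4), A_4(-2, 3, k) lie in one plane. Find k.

Normal to plane A_1A_2A_3: n = (-32, 64, 32); plane equation n·P = 64.
Requiring n·A_4 = 64: (32)k + (256) = 64.
So k = -6.

-6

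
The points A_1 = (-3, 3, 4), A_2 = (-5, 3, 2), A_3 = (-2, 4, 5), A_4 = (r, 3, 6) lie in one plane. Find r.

Coplanarity ⇔ det[A_1A_2; A_1A_3; A_1A_4] = 0.
Expanding, this is linear in r: (2)r + (2) = 0.
So r = -1.

-1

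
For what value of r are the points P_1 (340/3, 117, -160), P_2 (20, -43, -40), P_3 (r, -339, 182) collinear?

-458/3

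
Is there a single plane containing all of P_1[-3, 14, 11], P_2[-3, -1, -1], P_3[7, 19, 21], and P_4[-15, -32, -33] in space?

Yes

With P_1 as base: P_1P_2 = (0, -15, -12), P_1P_3 = (10, 5, 10), P_1P_4 = (-12, -46, -44).
P_1P_3 × P_1P_4 = (240, 320, -400).
P_1P_2 · (P_1P_3 × P_1P_4) = 0.
The scalar triple product vanishes, so the four points are coplanar.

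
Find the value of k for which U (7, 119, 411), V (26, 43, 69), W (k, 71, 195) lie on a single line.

19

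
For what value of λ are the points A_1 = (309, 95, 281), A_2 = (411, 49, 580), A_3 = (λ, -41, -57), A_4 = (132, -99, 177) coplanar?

67

The points are coplanar iff A_1A_2 · (A_1A_3 × A_1A_4) = 0.
Expanding, this is linear in λ: (-62790)λ + (4206930) = 0.
So λ = 67.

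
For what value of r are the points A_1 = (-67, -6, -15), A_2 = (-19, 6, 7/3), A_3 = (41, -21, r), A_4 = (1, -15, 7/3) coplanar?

37/3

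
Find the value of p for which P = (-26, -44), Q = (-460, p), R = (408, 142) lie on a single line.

The three points are collinear iff det[PQ; PR] = 0.
This determinant is linear in p: (-434)p + (-99820) = 0, so p = -230.

-230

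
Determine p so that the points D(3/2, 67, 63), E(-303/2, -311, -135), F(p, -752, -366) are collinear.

Collinearity requires DE × DF = 0; each component is linear in p.
The y-component gives (-198)p + (-65340) = 0, so p = -330.
The remaining components then also vanish.

-330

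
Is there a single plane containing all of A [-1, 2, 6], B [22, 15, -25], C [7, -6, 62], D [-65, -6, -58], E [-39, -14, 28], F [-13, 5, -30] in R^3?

Yes

The plane through A, B, C has normal n = AB × AC = (480, -1536, -288) and equation n·P = -5280.
Checking the remaining points: n·D = -5280, n·E = -5280, n·F = -5280.
All equal -5280, so all 6 points lie in one plane.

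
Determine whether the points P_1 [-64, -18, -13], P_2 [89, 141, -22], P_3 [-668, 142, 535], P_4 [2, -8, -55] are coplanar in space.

Yes

A normal to the plane through P_1, P_2, P_3 is n = P_1P_2 × P_1P_3 = (88572, -78408, 120516).
The plane has equation n·P = -5823972. For P_4: n·P_4 = -5823972.
Equal, so P_4 lies in the plane and all four are coplanar.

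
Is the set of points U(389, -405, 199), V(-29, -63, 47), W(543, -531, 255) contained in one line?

Yes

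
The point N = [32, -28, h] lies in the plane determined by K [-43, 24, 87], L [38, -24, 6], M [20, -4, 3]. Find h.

A normal to the plane is n = KL × KM = (1764, 1701, 756).
N lies in the plane iff n · KN = 0.
This gives (756)h + (-21924) = 0, so h = 29.

29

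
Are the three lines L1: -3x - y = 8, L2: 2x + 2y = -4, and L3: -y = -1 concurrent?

The three lines meet at one point iff the augmented coefficient matrix [aᵢ bᵢ cᵢ] has rank < 3, i.e. its determinant vanishes.
Here the determinant is 0.
It vanishes, so the lines are concurrent at (-3, 1).

Yes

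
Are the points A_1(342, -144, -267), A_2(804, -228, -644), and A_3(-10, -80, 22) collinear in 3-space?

A_1A_2 = (462, -84, -377), A_1A_3 = (-352, 64, 289).
Comparing components 2 and 3: (-84)(289) − (-377)(64) = -148 ≠ 0, so A_1A_2 and A_1A_3 are not parallel and the points are not collinear.

No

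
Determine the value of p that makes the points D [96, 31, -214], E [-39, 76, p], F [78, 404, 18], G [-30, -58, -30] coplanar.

58

Coplanarity ⇔ det[DE; DF; DG] = 0.
Expanding, this is linear in p: (48600)p + (-2818800) = 0.
So p = 58.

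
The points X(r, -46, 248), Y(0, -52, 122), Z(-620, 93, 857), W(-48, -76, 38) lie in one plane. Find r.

-408

Coplanarity ⇔ det[XY; XZ; XW] = 0.
Expanding, this is linear in r: (-5460)r + (-2227680) = 0.
So r = -408.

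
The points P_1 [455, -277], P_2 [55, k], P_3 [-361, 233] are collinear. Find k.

-27

Collinearity: (P_2 − P_1) must be parallel to (P_3 − P_1) = (-816, 510).
Cross-multiplying the components: (k − (-277))·(-816) = (-400)·(510).
Solving gives k = -27.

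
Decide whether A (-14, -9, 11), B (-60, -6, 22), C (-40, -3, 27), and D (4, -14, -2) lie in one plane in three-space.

A normal to the plane through A, B, C is n = AB × AC = (-18, 450, -198).
The plane has equation n·P = -5976. For D: n·D = -5976.
Equal, so D lies in the plane and all four are coplanar.

Yes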